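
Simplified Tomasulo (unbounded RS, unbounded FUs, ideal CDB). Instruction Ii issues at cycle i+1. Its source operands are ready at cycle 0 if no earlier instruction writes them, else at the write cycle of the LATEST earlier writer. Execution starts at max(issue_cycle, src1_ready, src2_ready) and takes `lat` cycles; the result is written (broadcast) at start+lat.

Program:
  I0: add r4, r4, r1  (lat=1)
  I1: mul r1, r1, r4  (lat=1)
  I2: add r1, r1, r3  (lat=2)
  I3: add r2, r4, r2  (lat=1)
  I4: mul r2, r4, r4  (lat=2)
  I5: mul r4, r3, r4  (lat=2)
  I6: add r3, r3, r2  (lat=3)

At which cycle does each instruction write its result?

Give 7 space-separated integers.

Answer: 2 3 5 5 7 8 10

Derivation:
I0 add r4: issue@1 deps=(None,None) exec_start@1 write@2
I1 mul r1: issue@2 deps=(None,0) exec_start@2 write@3
I2 add r1: issue@3 deps=(1,None) exec_start@3 write@5
I3 add r2: issue@4 deps=(0,None) exec_start@4 write@5
I4 mul r2: issue@5 deps=(0,0) exec_start@5 write@7
I5 mul r4: issue@6 deps=(None,0) exec_start@6 write@8
I6 add r3: issue@7 deps=(None,4) exec_start@7 write@10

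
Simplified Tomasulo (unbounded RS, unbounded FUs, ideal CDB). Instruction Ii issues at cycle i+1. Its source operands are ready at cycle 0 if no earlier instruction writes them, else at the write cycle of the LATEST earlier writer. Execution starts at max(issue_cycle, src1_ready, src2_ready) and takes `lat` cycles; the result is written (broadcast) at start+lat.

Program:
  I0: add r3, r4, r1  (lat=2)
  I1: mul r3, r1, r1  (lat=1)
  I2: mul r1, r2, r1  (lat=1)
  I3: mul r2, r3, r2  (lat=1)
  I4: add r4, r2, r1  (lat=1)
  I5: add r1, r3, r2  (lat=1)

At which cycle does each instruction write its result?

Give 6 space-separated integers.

I0 add r3: issue@1 deps=(None,None) exec_start@1 write@3
I1 mul r3: issue@2 deps=(None,None) exec_start@2 write@3
I2 mul r1: issue@3 deps=(None,None) exec_start@3 write@4
I3 mul r2: issue@4 deps=(1,None) exec_start@4 write@5
I4 add r4: issue@5 deps=(3,2) exec_start@5 write@6
I5 add r1: issue@6 deps=(1,3) exec_start@6 write@7

Answer: 3 3 4 5 6 7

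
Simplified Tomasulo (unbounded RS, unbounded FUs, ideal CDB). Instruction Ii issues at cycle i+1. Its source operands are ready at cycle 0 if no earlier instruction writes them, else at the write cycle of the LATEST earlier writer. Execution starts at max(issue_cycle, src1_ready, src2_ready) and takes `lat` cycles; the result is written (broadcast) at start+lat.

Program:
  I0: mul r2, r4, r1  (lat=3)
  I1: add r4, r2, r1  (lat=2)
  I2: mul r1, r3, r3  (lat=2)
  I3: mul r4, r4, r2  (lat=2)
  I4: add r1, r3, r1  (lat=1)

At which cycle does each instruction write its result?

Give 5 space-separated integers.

Answer: 4 6 5 8 6

Derivation:
I0 mul r2: issue@1 deps=(None,None) exec_start@1 write@4
I1 add r4: issue@2 deps=(0,None) exec_start@4 write@6
I2 mul r1: issue@3 deps=(None,None) exec_start@3 write@5
I3 mul r4: issue@4 deps=(1,0) exec_start@6 write@8
I4 add r1: issue@5 deps=(None,2) exec_start@5 write@6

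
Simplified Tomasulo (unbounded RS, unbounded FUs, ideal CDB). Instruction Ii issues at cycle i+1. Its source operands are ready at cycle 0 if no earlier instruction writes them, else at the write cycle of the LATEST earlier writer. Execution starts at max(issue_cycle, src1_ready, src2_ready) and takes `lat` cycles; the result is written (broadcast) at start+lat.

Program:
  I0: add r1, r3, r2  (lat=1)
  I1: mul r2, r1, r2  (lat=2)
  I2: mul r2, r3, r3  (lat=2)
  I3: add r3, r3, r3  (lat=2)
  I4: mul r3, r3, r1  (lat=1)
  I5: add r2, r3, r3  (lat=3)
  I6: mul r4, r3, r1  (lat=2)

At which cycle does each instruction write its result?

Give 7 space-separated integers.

Answer: 2 4 5 6 7 10 9

Derivation:
I0 add r1: issue@1 deps=(None,None) exec_start@1 write@2
I1 mul r2: issue@2 deps=(0,None) exec_start@2 write@4
I2 mul r2: issue@3 deps=(None,None) exec_start@3 write@5
I3 add r3: issue@4 deps=(None,None) exec_start@4 write@6
I4 mul r3: issue@5 deps=(3,0) exec_start@6 write@7
I5 add r2: issue@6 deps=(4,4) exec_start@7 write@10
I6 mul r4: issue@7 deps=(4,0) exec_start@7 write@9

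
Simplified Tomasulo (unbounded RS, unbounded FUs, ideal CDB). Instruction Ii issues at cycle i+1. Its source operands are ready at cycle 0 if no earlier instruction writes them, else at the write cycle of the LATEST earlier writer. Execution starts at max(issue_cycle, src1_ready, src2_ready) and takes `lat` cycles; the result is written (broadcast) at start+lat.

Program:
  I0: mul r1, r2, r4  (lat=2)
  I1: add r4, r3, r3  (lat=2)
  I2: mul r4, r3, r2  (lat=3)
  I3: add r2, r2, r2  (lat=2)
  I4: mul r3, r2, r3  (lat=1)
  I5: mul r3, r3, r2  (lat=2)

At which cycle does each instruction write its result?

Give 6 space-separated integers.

Answer: 3 4 6 6 7 9

Derivation:
I0 mul r1: issue@1 deps=(None,None) exec_start@1 write@3
I1 add r4: issue@2 deps=(None,None) exec_start@2 write@4
I2 mul r4: issue@3 deps=(None,None) exec_start@3 write@6
I3 add r2: issue@4 deps=(None,None) exec_start@4 write@6
I4 mul r3: issue@5 deps=(3,None) exec_start@6 write@7
I5 mul r3: issue@6 deps=(4,3) exec_start@7 write@9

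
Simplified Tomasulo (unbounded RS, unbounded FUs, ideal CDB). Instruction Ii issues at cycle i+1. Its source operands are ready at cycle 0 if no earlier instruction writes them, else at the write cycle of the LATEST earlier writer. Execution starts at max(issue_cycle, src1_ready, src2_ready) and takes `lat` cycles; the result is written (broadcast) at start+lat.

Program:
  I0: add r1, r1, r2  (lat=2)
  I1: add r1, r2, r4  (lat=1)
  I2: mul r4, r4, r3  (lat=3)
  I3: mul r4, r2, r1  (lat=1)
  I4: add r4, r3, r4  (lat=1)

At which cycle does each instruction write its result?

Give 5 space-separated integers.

Answer: 3 3 6 5 6

Derivation:
I0 add r1: issue@1 deps=(None,None) exec_start@1 write@3
I1 add r1: issue@2 deps=(None,None) exec_start@2 write@3
I2 mul r4: issue@3 deps=(None,None) exec_start@3 write@6
I3 mul r4: issue@4 deps=(None,1) exec_start@4 write@5
I4 add r4: issue@5 deps=(None,3) exec_start@5 write@6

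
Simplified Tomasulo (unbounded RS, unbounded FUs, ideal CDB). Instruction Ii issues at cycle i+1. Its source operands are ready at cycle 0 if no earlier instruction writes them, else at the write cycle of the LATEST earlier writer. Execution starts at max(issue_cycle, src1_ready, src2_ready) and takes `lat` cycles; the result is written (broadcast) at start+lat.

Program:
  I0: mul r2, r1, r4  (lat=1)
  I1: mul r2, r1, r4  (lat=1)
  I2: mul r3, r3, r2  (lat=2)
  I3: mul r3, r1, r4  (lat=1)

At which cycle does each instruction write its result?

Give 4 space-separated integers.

Answer: 2 3 5 5

Derivation:
I0 mul r2: issue@1 deps=(None,None) exec_start@1 write@2
I1 mul r2: issue@2 deps=(None,None) exec_start@2 write@3
I2 mul r3: issue@3 deps=(None,1) exec_start@3 write@5
I3 mul r3: issue@4 deps=(None,None) exec_start@4 write@5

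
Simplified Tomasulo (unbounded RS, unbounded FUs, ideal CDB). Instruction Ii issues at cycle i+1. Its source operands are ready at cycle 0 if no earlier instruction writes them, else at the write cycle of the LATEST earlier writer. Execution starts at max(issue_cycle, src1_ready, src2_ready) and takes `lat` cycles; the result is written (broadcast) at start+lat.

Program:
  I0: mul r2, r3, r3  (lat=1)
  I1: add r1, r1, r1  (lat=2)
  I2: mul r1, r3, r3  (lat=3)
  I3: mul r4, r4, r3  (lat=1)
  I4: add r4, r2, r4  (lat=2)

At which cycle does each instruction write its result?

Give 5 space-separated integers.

Answer: 2 4 6 5 7

Derivation:
I0 mul r2: issue@1 deps=(None,None) exec_start@1 write@2
I1 add r1: issue@2 deps=(None,None) exec_start@2 write@4
I2 mul r1: issue@3 deps=(None,None) exec_start@3 write@6
I3 mul r4: issue@4 deps=(None,None) exec_start@4 write@5
I4 add r4: issue@5 deps=(0,3) exec_start@5 write@7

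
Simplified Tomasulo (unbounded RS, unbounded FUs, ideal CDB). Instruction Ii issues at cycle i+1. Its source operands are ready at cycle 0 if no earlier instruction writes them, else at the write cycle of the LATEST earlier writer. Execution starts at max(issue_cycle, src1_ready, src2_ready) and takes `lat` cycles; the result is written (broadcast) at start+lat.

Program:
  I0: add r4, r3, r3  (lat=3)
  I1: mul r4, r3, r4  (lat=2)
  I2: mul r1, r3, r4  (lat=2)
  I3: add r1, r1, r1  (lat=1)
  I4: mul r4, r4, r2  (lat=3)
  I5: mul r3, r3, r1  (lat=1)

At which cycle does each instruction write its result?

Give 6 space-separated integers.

Answer: 4 6 8 9 9 10

Derivation:
I0 add r4: issue@1 deps=(None,None) exec_start@1 write@4
I1 mul r4: issue@2 deps=(None,0) exec_start@4 write@6
I2 mul r1: issue@3 deps=(None,1) exec_start@6 write@8
I3 add r1: issue@4 deps=(2,2) exec_start@8 write@9
I4 mul r4: issue@5 deps=(1,None) exec_start@6 write@9
I5 mul r3: issue@6 deps=(None,3) exec_start@9 write@10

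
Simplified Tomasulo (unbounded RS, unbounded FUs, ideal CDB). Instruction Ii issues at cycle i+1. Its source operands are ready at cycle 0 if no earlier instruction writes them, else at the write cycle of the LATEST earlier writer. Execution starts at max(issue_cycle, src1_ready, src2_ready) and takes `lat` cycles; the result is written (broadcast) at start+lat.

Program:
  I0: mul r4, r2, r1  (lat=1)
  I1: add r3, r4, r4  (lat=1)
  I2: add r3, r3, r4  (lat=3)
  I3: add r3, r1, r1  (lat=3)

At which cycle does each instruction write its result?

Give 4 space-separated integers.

Answer: 2 3 6 7

Derivation:
I0 mul r4: issue@1 deps=(None,None) exec_start@1 write@2
I1 add r3: issue@2 deps=(0,0) exec_start@2 write@3
I2 add r3: issue@3 deps=(1,0) exec_start@3 write@6
I3 add r3: issue@4 deps=(None,None) exec_start@4 write@7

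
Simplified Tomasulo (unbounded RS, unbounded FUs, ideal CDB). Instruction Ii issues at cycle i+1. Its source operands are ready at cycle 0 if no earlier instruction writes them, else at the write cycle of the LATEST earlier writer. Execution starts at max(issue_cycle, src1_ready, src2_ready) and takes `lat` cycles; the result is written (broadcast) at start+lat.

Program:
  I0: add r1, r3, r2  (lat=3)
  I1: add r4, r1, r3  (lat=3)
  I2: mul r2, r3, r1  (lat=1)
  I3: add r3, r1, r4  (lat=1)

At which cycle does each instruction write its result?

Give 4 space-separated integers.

Answer: 4 7 5 8

Derivation:
I0 add r1: issue@1 deps=(None,None) exec_start@1 write@4
I1 add r4: issue@2 deps=(0,None) exec_start@4 write@7
I2 mul r2: issue@3 deps=(None,0) exec_start@4 write@5
I3 add r3: issue@4 deps=(0,1) exec_start@7 write@8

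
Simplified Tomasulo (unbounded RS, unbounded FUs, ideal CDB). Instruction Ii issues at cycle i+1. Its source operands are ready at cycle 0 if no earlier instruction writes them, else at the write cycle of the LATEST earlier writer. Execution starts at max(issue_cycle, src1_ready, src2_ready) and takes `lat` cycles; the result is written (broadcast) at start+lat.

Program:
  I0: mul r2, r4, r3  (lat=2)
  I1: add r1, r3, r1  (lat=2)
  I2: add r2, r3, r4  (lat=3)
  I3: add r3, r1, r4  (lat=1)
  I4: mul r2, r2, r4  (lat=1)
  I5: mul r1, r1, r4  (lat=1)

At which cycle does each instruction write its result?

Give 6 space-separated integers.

Answer: 3 4 6 5 7 7

Derivation:
I0 mul r2: issue@1 deps=(None,None) exec_start@1 write@3
I1 add r1: issue@2 deps=(None,None) exec_start@2 write@4
I2 add r2: issue@3 deps=(None,None) exec_start@3 write@6
I3 add r3: issue@4 deps=(1,None) exec_start@4 write@5
I4 mul r2: issue@5 deps=(2,None) exec_start@6 write@7
I5 mul r1: issue@6 deps=(1,None) exec_start@6 write@7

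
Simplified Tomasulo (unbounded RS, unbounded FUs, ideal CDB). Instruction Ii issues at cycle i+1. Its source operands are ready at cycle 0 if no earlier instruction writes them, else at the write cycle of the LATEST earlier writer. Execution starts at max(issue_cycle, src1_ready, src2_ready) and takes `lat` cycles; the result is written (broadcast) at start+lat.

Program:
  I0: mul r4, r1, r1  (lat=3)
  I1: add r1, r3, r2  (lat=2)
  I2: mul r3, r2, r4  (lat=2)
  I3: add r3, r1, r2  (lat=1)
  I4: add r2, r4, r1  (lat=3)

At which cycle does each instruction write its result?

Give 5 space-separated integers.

I0 mul r4: issue@1 deps=(None,None) exec_start@1 write@4
I1 add r1: issue@2 deps=(None,None) exec_start@2 write@4
I2 mul r3: issue@3 deps=(None,0) exec_start@4 write@6
I3 add r3: issue@4 deps=(1,None) exec_start@4 write@5
I4 add r2: issue@5 deps=(0,1) exec_start@5 write@8

Answer: 4 4 6 5 8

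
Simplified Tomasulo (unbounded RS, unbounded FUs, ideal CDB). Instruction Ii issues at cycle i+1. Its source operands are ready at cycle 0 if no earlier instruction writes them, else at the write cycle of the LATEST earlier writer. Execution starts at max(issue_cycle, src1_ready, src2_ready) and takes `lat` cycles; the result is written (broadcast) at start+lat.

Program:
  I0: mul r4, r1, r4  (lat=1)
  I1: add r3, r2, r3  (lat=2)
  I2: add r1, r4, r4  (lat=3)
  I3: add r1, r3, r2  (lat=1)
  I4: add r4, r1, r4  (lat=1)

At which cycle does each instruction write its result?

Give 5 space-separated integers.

I0 mul r4: issue@1 deps=(None,None) exec_start@1 write@2
I1 add r3: issue@2 deps=(None,None) exec_start@2 write@4
I2 add r1: issue@3 deps=(0,0) exec_start@3 write@6
I3 add r1: issue@4 deps=(1,None) exec_start@4 write@5
I4 add r4: issue@5 deps=(3,0) exec_start@5 write@6

Answer: 2 4 6 5 6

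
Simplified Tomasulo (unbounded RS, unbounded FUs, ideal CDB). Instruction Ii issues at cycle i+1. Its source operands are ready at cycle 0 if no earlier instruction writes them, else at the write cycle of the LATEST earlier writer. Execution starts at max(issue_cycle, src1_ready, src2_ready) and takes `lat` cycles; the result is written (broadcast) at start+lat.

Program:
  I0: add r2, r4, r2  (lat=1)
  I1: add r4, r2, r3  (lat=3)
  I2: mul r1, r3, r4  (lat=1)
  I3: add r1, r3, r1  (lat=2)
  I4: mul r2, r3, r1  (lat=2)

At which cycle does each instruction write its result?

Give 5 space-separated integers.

I0 add r2: issue@1 deps=(None,None) exec_start@1 write@2
I1 add r4: issue@2 deps=(0,None) exec_start@2 write@5
I2 mul r1: issue@3 deps=(None,1) exec_start@5 write@6
I3 add r1: issue@4 deps=(None,2) exec_start@6 write@8
I4 mul r2: issue@5 deps=(None,3) exec_start@8 write@10

Answer: 2 5 6 8 10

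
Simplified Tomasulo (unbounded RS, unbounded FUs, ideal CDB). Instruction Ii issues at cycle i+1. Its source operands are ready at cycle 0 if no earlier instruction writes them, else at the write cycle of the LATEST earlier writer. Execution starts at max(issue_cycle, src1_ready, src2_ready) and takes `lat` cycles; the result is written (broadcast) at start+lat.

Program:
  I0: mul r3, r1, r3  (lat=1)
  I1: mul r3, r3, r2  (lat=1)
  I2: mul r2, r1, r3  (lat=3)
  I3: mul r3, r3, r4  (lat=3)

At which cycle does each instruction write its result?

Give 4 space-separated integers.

I0 mul r3: issue@1 deps=(None,None) exec_start@1 write@2
I1 mul r3: issue@2 deps=(0,None) exec_start@2 write@3
I2 mul r2: issue@3 deps=(None,1) exec_start@3 write@6
I3 mul r3: issue@4 deps=(1,None) exec_start@4 write@7

Answer: 2 3 6 7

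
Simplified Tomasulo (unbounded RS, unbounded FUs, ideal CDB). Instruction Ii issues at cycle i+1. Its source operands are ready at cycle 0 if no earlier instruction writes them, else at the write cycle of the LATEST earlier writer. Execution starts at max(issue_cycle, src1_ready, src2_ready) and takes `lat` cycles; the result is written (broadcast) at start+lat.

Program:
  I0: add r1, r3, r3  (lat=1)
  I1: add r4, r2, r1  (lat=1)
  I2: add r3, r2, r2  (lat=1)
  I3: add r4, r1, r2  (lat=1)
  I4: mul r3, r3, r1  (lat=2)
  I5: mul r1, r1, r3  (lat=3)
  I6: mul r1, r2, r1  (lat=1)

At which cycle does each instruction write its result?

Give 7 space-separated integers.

Answer: 2 3 4 5 7 10 11

Derivation:
I0 add r1: issue@1 deps=(None,None) exec_start@1 write@2
I1 add r4: issue@2 deps=(None,0) exec_start@2 write@3
I2 add r3: issue@3 deps=(None,None) exec_start@3 write@4
I3 add r4: issue@4 deps=(0,None) exec_start@4 write@5
I4 mul r3: issue@5 deps=(2,0) exec_start@5 write@7
I5 mul r1: issue@6 deps=(0,4) exec_start@7 write@10
I6 mul r1: issue@7 deps=(None,5) exec_start@10 write@11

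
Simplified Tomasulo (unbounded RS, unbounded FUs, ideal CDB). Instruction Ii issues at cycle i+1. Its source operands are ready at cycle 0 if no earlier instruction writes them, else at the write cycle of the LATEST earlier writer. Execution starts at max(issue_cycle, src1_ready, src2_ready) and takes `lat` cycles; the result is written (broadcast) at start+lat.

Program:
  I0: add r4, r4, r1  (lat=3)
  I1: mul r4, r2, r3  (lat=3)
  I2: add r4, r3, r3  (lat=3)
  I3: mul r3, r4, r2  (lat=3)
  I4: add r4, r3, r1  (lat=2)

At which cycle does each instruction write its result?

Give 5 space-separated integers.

I0 add r4: issue@1 deps=(None,None) exec_start@1 write@4
I1 mul r4: issue@2 deps=(None,None) exec_start@2 write@5
I2 add r4: issue@3 deps=(None,None) exec_start@3 write@6
I3 mul r3: issue@4 deps=(2,None) exec_start@6 write@9
I4 add r4: issue@5 deps=(3,None) exec_start@9 write@11

Answer: 4 5 6 9 11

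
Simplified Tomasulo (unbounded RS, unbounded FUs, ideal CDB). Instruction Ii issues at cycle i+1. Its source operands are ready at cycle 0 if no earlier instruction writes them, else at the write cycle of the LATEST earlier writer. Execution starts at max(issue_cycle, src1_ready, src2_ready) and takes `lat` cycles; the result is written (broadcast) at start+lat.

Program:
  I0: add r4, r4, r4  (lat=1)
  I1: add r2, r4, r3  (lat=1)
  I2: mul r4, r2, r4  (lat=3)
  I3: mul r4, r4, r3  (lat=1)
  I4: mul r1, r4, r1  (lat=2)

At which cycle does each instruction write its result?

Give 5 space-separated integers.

Answer: 2 3 6 7 9

Derivation:
I0 add r4: issue@1 deps=(None,None) exec_start@1 write@2
I1 add r2: issue@2 deps=(0,None) exec_start@2 write@3
I2 mul r4: issue@3 deps=(1,0) exec_start@3 write@6
I3 mul r4: issue@4 deps=(2,None) exec_start@6 write@7
I4 mul r1: issue@5 deps=(3,None) exec_start@7 write@9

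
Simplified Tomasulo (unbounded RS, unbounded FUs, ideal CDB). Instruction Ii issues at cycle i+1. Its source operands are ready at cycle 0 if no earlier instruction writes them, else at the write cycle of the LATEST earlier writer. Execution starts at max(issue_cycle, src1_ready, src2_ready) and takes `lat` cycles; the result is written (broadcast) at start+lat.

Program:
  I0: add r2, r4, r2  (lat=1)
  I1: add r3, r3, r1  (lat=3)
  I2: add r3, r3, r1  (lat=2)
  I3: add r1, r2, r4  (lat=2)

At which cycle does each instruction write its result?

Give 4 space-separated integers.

I0 add r2: issue@1 deps=(None,None) exec_start@1 write@2
I1 add r3: issue@2 deps=(None,None) exec_start@2 write@5
I2 add r3: issue@3 deps=(1,None) exec_start@5 write@7
I3 add r1: issue@4 deps=(0,None) exec_start@4 write@6

Answer: 2 5 7 6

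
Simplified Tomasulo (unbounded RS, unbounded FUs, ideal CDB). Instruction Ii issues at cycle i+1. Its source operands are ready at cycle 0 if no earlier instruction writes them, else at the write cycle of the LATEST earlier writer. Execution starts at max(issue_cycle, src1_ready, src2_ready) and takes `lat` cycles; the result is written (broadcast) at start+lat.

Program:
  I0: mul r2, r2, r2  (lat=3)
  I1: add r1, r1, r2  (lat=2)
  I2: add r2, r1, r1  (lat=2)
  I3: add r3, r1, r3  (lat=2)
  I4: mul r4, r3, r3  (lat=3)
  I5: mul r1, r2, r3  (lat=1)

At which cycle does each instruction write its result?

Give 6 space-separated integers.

I0 mul r2: issue@1 deps=(None,None) exec_start@1 write@4
I1 add r1: issue@2 deps=(None,0) exec_start@4 write@6
I2 add r2: issue@3 deps=(1,1) exec_start@6 write@8
I3 add r3: issue@4 deps=(1,None) exec_start@6 write@8
I4 mul r4: issue@5 deps=(3,3) exec_start@8 write@11
I5 mul r1: issue@6 deps=(2,3) exec_start@8 write@9

Answer: 4 6 8 8 11 9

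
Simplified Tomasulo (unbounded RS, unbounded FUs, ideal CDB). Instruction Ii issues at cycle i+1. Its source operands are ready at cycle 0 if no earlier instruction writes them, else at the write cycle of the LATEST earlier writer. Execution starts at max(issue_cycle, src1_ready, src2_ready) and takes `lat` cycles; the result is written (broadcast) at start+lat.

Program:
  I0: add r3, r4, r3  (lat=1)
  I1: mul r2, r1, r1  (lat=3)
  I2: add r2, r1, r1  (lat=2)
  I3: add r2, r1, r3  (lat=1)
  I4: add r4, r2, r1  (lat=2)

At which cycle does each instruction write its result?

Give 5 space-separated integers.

Answer: 2 5 5 5 7

Derivation:
I0 add r3: issue@1 deps=(None,None) exec_start@1 write@2
I1 mul r2: issue@2 deps=(None,None) exec_start@2 write@5
I2 add r2: issue@3 deps=(None,None) exec_start@3 write@5
I3 add r2: issue@4 deps=(None,0) exec_start@4 write@5
I4 add r4: issue@5 deps=(3,None) exec_start@5 write@7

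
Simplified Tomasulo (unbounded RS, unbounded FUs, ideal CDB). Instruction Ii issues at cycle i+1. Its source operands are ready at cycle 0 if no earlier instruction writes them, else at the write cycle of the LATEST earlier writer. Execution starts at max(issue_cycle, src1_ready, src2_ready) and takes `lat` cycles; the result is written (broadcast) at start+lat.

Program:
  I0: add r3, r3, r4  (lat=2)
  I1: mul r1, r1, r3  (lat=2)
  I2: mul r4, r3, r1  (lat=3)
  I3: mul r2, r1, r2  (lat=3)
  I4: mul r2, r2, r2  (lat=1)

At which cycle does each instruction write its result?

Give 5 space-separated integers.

I0 add r3: issue@1 deps=(None,None) exec_start@1 write@3
I1 mul r1: issue@2 deps=(None,0) exec_start@3 write@5
I2 mul r4: issue@3 deps=(0,1) exec_start@5 write@8
I3 mul r2: issue@4 deps=(1,None) exec_start@5 write@8
I4 mul r2: issue@5 deps=(3,3) exec_start@8 write@9

Answer: 3 5 8 8 9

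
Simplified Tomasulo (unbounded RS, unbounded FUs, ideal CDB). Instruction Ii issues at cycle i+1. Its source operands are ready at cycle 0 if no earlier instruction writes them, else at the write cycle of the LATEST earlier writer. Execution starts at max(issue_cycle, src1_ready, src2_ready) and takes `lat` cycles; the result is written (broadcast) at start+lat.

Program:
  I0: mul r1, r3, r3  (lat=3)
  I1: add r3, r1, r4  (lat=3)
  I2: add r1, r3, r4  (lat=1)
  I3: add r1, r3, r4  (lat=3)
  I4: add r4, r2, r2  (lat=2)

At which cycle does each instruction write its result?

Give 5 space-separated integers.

I0 mul r1: issue@1 deps=(None,None) exec_start@1 write@4
I1 add r3: issue@2 deps=(0,None) exec_start@4 write@7
I2 add r1: issue@3 deps=(1,None) exec_start@7 write@8
I3 add r1: issue@4 deps=(1,None) exec_start@7 write@10
I4 add r4: issue@5 deps=(None,None) exec_start@5 write@7

Answer: 4 7 8 10 7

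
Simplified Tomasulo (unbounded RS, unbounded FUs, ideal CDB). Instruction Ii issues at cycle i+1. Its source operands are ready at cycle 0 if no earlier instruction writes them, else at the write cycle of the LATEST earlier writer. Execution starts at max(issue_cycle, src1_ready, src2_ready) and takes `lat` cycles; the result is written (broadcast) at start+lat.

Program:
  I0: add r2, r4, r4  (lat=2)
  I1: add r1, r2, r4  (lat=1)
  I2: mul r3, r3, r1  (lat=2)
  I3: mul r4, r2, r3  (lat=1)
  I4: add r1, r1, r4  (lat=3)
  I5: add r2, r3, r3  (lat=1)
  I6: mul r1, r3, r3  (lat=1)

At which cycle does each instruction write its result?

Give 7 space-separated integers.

Answer: 3 4 6 7 10 7 8

Derivation:
I0 add r2: issue@1 deps=(None,None) exec_start@1 write@3
I1 add r1: issue@2 deps=(0,None) exec_start@3 write@4
I2 mul r3: issue@3 deps=(None,1) exec_start@4 write@6
I3 mul r4: issue@4 deps=(0,2) exec_start@6 write@7
I4 add r1: issue@5 deps=(1,3) exec_start@7 write@10
I5 add r2: issue@6 deps=(2,2) exec_start@6 write@7
I6 mul r1: issue@7 deps=(2,2) exec_start@7 write@8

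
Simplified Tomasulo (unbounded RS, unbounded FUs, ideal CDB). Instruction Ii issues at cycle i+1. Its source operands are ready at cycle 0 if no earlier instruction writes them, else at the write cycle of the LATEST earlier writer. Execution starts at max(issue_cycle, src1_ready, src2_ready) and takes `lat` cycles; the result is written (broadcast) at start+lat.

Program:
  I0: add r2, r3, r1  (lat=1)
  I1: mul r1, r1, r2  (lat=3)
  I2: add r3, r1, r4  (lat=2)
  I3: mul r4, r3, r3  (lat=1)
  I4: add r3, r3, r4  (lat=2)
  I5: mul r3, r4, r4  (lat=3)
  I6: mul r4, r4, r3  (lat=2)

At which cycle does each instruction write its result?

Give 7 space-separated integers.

I0 add r2: issue@1 deps=(None,None) exec_start@1 write@2
I1 mul r1: issue@2 deps=(None,0) exec_start@2 write@5
I2 add r3: issue@3 deps=(1,None) exec_start@5 write@7
I3 mul r4: issue@4 deps=(2,2) exec_start@7 write@8
I4 add r3: issue@5 deps=(2,3) exec_start@8 write@10
I5 mul r3: issue@6 deps=(3,3) exec_start@8 write@11
I6 mul r4: issue@7 deps=(3,5) exec_start@11 write@13

Answer: 2 5 7 8 10 11 13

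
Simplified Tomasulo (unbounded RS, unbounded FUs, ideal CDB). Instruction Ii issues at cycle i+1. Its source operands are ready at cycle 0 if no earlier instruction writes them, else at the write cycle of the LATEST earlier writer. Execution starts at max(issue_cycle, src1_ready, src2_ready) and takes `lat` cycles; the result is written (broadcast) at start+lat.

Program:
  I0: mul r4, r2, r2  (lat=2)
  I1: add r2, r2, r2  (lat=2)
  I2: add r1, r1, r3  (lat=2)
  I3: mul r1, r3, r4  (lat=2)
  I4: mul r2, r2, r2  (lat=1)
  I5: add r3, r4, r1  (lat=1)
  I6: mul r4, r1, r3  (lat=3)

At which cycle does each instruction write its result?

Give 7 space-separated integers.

Answer: 3 4 5 6 6 7 10

Derivation:
I0 mul r4: issue@1 deps=(None,None) exec_start@1 write@3
I1 add r2: issue@2 deps=(None,None) exec_start@2 write@4
I2 add r1: issue@3 deps=(None,None) exec_start@3 write@5
I3 mul r1: issue@4 deps=(None,0) exec_start@4 write@6
I4 mul r2: issue@5 deps=(1,1) exec_start@5 write@6
I5 add r3: issue@6 deps=(0,3) exec_start@6 write@7
I6 mul r4: issue@7 deps=(3,5) exec_start@7 write@10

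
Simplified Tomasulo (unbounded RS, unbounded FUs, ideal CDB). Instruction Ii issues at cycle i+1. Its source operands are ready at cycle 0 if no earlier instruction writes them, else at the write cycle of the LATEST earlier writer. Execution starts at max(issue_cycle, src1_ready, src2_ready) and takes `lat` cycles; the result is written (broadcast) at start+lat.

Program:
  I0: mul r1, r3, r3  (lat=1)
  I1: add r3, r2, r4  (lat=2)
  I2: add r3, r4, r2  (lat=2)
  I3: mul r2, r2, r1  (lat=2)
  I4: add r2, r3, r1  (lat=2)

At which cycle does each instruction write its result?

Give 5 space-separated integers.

Answer: 2 4 5 6 7

Derivation:
I0 mul r1: issue@1 deps=(None,None) exec_start@1 write@2
I1 add r3: issue@2 deps=(None,None) exec_start@2 write@4
I2 add r3: issue@3 deps=(None,None) exec_start@3 write@5
I3 mul r2: issue@4 deps=(None,0) exec_start@4 write@6
I4 add r2: issue@5 deps=(2,0) exec_start@5 write@7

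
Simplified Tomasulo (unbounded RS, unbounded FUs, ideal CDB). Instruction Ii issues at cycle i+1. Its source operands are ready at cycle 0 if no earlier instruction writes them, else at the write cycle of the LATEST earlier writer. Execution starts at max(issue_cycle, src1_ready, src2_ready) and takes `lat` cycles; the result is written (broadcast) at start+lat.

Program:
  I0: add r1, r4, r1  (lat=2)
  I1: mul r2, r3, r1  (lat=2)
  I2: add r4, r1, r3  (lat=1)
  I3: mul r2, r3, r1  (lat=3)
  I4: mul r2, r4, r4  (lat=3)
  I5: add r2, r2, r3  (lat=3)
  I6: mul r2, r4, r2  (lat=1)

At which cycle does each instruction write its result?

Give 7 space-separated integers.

Answer: 3 5 4 7 8 11 12

Derivation:
I0 add r1: issue@1 deps=(None,None) exec_start@1 write@3
I1 mul r2: issue@2 deps=(None,0) exec_start@3 write@5
I2 add r4: issue@3 deps=(0,None) exec_start@3 write@4
I3 mul r2: issue@4 deps=(None,0) exec_start@4 write@7
I4 mul r2: issue@5 deps=(2,2) exec_start@5 write@8
I5 add r2: issue@6 deps=(4,None) exec_start@8 write@11
I6 mul r2: issue@7 deps=(2,5) exec_start@11 write@12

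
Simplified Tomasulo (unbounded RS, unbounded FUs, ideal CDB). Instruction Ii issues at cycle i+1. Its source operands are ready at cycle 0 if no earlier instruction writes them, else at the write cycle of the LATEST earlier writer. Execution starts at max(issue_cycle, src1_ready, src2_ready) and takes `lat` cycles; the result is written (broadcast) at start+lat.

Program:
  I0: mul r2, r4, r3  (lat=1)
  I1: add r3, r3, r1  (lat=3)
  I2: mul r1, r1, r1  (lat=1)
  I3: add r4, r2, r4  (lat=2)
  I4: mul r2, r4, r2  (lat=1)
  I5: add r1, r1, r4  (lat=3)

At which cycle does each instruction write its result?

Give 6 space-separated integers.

I0 mul r2: issue@1 deps=(None,None) exec_start@1 write@2
I1 add r3: issue@2 deps=(None,None) exec_start@2 write@5
I2 mul r1: issue@3 deps=(None,None) exec_start@3 write@4
I3 add r4: issue@4 deps=(0,None) exec_start@4 write@6
I4 mul r2: issue@5 deps=(3,0) exec_start@6 write@7
I5 add r1: issue@6 deps=(2,3) exec_start@6 write@9

Answer: 2 5 4 6 7 9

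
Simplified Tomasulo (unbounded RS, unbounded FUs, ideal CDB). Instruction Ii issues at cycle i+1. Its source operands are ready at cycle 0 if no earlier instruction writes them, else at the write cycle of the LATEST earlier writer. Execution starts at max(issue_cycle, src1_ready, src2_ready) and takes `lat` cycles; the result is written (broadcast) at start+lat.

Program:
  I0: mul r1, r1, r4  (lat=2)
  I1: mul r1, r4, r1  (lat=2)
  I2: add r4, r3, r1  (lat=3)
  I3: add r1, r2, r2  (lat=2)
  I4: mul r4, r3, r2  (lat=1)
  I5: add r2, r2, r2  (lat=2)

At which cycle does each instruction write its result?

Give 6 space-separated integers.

I0 mul r1: issue@1 deps=(None,None) exec_start@1 write@3
I1 mul r1: issue@2 deps=(None,0) exec_start@3 write@5
I2 add r4: issue@3 deps=(None,1) exec_start@5 write@8
I3 add r1: issue@4 deps=(None,None) exec_start@4 write@6
I4 mul r4: issue@5 deps=(None,None) exec_start@5 write@6
I5 add r2: issue@6 deps=(None,None) exec_start@6 write@8

Answer: 3 5 8 6 6 8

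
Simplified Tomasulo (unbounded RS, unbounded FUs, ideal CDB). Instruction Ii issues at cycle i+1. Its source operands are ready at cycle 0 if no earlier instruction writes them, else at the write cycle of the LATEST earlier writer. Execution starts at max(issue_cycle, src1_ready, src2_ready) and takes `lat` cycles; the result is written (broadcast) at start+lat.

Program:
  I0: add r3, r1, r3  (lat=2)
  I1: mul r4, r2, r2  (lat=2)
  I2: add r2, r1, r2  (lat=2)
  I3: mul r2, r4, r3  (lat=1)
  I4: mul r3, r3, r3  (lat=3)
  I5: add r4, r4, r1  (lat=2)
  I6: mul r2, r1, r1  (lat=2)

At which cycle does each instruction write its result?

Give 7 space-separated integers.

Answer: 3 4 5 5 8 8 9

Derivation:
I0 add r3: issue@1 deps=(None,None) exec_start@1 write@3
I1 mul r4: issue@2 deps=(None,None) exec_start@2 write@4
I2 add r2: issue@3 deps=(None,None) exec_start@3 write@5
I3 mul r2: issue@4 deps=(1,0) exec_start@4 write@5
I4 mul r3: issue@5 deps=(0,0) exec_start@5 write@8
I5 add r4: issue@6 deps=(1,None) exec_start@6 write@8
I6 mul r2: issue@7 deps=(None,None) exec_start@7 write@9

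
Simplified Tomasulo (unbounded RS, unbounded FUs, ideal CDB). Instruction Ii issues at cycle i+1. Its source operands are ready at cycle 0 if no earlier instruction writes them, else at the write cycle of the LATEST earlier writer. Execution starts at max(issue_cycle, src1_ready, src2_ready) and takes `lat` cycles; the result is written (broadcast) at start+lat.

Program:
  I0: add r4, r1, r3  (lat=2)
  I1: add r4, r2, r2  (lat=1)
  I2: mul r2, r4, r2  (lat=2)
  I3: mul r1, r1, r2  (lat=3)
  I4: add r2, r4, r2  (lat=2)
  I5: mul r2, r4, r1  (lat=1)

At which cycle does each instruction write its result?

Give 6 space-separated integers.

I0 add r4: issue@1 deps=(None,None) exec_start@1 write@3
I1 add r4: issue@2 deps=(None,None) exec_start@2 write@3
I2 mul r2: issue@3 deps=(1,None) exec_start@3 write@5
I3 mul r1: issue@4 deps=(None,2) exec_start@5 write@8
I4 add r2: issue@5 deps=(1,2) exec_start@5 write@7
I5 mul r2: issue@6 deps=(1,3) exec_start@8 write@9

Answer: 3 3 5 8 7 9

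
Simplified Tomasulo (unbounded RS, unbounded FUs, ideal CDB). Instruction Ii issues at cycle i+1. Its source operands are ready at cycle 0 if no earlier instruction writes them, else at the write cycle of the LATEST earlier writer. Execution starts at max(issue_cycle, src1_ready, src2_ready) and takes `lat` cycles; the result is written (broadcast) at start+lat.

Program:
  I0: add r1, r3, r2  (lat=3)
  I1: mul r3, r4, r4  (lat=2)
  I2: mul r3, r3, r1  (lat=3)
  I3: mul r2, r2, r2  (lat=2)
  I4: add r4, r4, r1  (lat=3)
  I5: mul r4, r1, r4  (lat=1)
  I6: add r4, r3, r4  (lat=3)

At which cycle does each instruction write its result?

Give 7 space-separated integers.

Answer: 4 4 7 6 8 9 12

Derivation:
I0 add r1: issue@1 deps=(None,None) exec_start@1 write@4
I1 mul r3: issue@2 deps=(None,None) exec_start@2 write@4
I2 mul r3: issue@3 deps=(1,0) exec_start@4 write@7
I3 mul r2: issue@4 deps=(None,None) exec_start@4 write@6
I4 add r4: issue@5 deps=(None,0) exec_start@5 write@8
I5 mul r4: issue@6 deps=(0,4) exec_start@8 write@9
I6 add r4: issue@7 deps=(2,5) exec_start@9 write@12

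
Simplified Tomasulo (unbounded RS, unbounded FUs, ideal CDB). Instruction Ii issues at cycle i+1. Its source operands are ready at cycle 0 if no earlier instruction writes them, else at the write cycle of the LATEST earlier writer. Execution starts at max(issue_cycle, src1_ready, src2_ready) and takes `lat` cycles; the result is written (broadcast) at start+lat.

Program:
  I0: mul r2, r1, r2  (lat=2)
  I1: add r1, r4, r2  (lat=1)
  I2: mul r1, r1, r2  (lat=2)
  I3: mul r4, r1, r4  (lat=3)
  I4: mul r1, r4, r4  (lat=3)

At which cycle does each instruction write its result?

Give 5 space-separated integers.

Answer: 3 4 6 9 12

Derivation:
I0 mul r2: issue@1 deps=(None,None) exec_start@1 write@3
I1 add r1: issue@2 deps=(None,0) exec_start@3 write@4
I2 mul r1: issue@3 deps=(1,0) exec_start@4 write@6
I3 mul r4: issue@4 deps=(2,None) exec_start@6 write@9
I4 mul r1: issue@5 deps=(3,3) exec_start@9 write@12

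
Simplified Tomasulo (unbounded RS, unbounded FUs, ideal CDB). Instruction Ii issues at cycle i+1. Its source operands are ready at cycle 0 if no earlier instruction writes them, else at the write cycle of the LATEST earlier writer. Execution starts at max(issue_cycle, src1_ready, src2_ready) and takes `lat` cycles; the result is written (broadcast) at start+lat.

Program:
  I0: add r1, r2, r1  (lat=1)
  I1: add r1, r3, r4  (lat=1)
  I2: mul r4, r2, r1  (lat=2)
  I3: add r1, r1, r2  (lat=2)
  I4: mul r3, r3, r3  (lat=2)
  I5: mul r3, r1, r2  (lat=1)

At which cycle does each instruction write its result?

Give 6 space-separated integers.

I0 add r1: issue@1 deps=(None,None) exec_start@1 write@2
I1 add r1: issue@2 deps=(None,None) exec_start@2 write@3
I2 mul r4: issue@3 deps=(None,1) exec_start@3 write@5
I3 add r1: issue@4 deps=(1,None) exec_start@4 write@6
I4 mul r3: issue@5 deps=(None,None) exec_start@5 write@7
I5 mul r3: issue@6 deps=(3,None) exec_start@6 write@7

Answer: 2 3 5 6 7 7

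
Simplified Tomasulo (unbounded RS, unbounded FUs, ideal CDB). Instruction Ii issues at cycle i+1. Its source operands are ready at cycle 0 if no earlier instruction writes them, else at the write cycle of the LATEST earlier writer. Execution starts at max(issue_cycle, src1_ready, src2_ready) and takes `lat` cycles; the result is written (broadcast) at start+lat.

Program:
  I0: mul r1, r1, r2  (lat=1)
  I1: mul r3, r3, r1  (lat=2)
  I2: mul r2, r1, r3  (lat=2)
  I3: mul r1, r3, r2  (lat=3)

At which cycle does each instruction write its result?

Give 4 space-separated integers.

I0 mul r1: issue@1 deps=(None,None) exec_start@1 write@2
I1 mul r3: issue@2 deps=(None,0) exec_start@2 write@4
I2 mul r2: issue@3 deps=(0,1) exec_start@4 write@6
I3 mul r1: issue@4 deps=(1,2) exec_start@6 write@9

Answer: 2 4 6 9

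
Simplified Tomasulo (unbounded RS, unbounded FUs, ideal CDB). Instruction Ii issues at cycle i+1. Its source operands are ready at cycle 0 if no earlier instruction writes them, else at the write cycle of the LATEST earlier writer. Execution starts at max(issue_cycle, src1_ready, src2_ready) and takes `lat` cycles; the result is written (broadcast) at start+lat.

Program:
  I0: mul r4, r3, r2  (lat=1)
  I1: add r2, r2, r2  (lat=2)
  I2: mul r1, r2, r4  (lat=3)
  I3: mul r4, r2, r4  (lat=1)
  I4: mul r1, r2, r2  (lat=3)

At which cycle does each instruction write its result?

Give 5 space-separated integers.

Answer: 2 4 7 5 8

Derivation:
I0 mul r4: issue@1 deps=(None,None) exec_start@1 write@2
I1 add r2: issue@2 deps=(None,None) exec_start@2 write@4
I2 mul r1: issue@3 deps=(1,0) exec_start@4 write@7
I3 mul r4: issue@4 deps=(1,0) exec_start@4 write@5
I4 mul r1: issue@5 deps=(1,1) exec_start@5 write@8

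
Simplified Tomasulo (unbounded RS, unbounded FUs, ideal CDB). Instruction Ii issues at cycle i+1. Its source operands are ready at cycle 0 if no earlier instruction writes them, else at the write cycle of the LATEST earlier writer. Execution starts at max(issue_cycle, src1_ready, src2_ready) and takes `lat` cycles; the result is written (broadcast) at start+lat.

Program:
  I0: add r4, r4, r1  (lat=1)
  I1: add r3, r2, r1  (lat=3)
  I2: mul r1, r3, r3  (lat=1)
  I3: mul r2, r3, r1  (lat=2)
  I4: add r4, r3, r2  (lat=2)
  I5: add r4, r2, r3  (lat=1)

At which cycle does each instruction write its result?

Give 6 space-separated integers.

Answer: 2 5 6 8 10 9

Derivation:
I0 add r4: issue@1 deps=(None,None) exec_start@1 write@2
I1 add r3: issue@2 deps=(None,None) exec_start@2 write@5
I2 mul r1: issue@3 deps=(1,1) exec_start@5 write@6
I3 mul r2: issue@4 deps=(1,2) exec_start@6 write@8
I4 add r4: issue@5 deps=(1,3) exec_start@8 write@10
I5 add r4: issue@6 deps=(3,1) exec_start@8 write@9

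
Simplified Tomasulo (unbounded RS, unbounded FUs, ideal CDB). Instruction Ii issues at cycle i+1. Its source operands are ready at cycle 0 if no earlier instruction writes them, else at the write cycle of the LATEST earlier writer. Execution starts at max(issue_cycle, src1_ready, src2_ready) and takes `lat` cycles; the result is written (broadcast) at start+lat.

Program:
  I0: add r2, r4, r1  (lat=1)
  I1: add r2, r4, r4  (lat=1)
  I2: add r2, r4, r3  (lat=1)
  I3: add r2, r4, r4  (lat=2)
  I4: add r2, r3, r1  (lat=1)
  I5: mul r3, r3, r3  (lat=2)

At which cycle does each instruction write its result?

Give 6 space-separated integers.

I0 add r2: issue@1 deps=(None,None) exec_start@1 write@2
I1 add r2: issue@2 deps=(None,None) exec_start@2 write@3
I2 add r2: issue@3 deps=(None,None) exec_start@3 write@4
I3 add r2: issue@4 deps=(None,None) exec_start@4 write@6
I4 add r2: issue@5 deps=(None,None) exec_start@5 write@6
I5 mul r3: issue@6 deps=(None,None) exec_start@6 write@8

Answer: 2 3 4 6 6 8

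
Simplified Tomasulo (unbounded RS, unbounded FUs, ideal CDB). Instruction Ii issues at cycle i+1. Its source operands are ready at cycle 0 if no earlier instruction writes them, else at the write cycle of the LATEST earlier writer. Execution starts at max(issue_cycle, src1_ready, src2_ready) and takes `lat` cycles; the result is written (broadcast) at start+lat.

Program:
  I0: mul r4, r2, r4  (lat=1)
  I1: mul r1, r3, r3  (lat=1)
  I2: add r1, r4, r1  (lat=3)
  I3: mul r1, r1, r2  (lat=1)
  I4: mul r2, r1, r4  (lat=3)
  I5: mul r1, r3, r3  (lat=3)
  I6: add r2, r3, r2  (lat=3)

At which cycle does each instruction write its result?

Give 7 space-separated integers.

Answer: 2 3 6 7 10 9 13

Derivation:
I0 mul r4: issue@1 deps=(None,None) exec_start@1 write@2
I1 mul r1: issue@2 deps=(None,None) exec_start@2 write@3
I2 add r1: issue@3 deps=(0,1) exec_start@3 write@6
I3 mul r1: issue@4 deps=(2,None) exec_start@6 write@7
I4 mul r2: issue@5 deps=(3,0) exec_start@7 write@10
I5 mul r1: issue@6 deps=(None,None) exec_start@6 write@9
I6 add r2: issue@7 deps=(None,4) exec_start@10 write@13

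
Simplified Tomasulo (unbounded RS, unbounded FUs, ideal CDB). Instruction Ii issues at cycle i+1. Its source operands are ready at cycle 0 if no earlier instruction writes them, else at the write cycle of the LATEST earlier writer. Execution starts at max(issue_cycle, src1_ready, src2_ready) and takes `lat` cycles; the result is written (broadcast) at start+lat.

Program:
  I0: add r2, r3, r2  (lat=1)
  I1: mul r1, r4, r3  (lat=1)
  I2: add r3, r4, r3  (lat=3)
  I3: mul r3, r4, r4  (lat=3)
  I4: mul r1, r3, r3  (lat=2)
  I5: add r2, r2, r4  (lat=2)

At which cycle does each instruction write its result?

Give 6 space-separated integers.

I0 add r2: issue@1 deps=(None,None) exec_start@1 write@2
I1 mul r1: issue@2 deps=(None,None) exec_start@2 write@3
I2 add r3: issue@3 deps=(None,None) exec_start@3 write@6
I3 mul r3: issue@4 deps=(None,None) exec_start@4 write@7
I4 mul r1: issue@5 deps=(3,3) exec_start@7 write@9
I5 add r2: issue@6 deps=(0,None) exec_start@6 write@8

Answer: 2 3 6 7 9 8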